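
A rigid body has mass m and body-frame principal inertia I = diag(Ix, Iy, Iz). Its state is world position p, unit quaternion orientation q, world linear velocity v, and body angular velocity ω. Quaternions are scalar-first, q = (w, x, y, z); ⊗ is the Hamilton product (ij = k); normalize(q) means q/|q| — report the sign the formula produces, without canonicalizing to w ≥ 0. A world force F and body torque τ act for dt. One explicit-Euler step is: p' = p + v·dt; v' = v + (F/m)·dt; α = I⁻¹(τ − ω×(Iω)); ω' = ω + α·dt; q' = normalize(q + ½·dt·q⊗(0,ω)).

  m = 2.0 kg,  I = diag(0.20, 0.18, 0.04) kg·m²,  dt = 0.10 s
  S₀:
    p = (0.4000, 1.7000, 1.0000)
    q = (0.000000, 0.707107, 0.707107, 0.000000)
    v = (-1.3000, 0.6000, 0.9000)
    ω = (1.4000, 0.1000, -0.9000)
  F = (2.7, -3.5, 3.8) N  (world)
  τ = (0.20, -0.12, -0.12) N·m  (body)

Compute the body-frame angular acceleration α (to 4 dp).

α = (0.9370, 0.4533, -2.9300)

gyro term ω×Iω = (0.0126, -0.2016, -0.0028)
angular accel α = (0.9370, 0.4533, -2.9300)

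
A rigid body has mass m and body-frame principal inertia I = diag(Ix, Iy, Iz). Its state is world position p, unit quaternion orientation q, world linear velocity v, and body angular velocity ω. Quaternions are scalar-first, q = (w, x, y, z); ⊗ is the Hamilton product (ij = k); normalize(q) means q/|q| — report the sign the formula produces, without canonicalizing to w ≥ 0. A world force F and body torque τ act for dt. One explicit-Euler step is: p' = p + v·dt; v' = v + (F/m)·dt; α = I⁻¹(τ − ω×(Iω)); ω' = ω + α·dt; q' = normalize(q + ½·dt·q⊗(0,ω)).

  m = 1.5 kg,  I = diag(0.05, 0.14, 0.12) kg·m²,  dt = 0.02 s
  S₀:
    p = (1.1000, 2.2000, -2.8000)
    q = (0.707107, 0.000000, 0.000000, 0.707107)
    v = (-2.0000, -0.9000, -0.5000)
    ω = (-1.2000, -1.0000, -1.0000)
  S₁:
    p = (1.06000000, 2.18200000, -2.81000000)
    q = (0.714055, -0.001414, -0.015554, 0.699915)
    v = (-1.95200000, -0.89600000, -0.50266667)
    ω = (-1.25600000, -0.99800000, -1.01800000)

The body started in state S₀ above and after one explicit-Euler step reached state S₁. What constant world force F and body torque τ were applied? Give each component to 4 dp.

v₁ − v₀ = (0.04800000, 0.00400000, -0.00266667)
F = m·Δv/dt = (3.6000, 0.3000, -0.2000)
ω₁ − ω₀ = (-0.05600000, 0.00200000, -0.01800000)
I·α + gyro = (-0.1600, -0.0700, 0.0000)

F = (3.6000, 0.3000, -0.2000)
τ = (-0.1600, -0.0700, 0.0000)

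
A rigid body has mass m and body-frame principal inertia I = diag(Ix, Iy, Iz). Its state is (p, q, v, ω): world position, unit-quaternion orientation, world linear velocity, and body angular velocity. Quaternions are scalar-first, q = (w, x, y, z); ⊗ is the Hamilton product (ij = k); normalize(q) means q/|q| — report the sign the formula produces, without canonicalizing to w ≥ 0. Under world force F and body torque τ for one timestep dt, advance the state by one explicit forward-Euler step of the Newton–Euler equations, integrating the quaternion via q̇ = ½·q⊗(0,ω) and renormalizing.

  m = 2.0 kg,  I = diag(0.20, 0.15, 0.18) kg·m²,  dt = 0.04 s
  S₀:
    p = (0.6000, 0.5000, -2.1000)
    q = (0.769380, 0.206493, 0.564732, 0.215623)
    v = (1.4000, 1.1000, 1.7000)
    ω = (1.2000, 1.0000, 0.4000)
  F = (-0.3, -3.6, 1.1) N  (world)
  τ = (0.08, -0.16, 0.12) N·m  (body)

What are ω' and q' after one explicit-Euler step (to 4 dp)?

ω' = (1.2136, 0.9548, 0.4400)
q' = (0.7510, 0.2250, 0.5833, 0.2122)

angular accel α = (0.3400, -1.1307, 1.0000)
new body rate ω' = (1.2136, 0.9548, 0.4400)
2q̇ = q⊗(0,ω) = (-0.8987728, 0.9335258, 0.9455304, -0.1634334)
updated quaternion q' = (0.7510, 0.2250, 0.5833, 0.2122)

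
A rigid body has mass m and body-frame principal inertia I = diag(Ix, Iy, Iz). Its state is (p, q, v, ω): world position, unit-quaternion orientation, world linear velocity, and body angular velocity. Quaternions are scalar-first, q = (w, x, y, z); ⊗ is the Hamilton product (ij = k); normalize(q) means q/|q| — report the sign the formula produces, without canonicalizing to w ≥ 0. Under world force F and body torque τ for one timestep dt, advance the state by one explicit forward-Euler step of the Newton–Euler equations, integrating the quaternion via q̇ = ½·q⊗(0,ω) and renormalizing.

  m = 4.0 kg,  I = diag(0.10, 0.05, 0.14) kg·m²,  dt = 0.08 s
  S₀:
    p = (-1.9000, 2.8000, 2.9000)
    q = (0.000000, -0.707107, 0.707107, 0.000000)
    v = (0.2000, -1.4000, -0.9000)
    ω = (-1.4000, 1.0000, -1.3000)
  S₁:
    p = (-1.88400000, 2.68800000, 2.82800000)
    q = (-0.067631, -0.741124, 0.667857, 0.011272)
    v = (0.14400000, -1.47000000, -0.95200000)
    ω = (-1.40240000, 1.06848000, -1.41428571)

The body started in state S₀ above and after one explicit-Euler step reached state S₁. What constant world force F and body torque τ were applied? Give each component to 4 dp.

F = (-2.8000, -3.5000, -2.6000)
τ = (-0.1200, -0.0300, -0.1300)

ω₁ − ω₀ = (-0.00240000, 0.06848000, -0.11428571)
precession coupling = (-0.1170, -0.0728, 0.0700)
I·α + gyro = (-0.1200, -0.0300, -0.1300)
v₁ − v₀ = (-0.05600000, -0.07000000, -0.05200000)
m·(v₁−v₀)/dt = (-2.8000, -3.5000, -2.6000)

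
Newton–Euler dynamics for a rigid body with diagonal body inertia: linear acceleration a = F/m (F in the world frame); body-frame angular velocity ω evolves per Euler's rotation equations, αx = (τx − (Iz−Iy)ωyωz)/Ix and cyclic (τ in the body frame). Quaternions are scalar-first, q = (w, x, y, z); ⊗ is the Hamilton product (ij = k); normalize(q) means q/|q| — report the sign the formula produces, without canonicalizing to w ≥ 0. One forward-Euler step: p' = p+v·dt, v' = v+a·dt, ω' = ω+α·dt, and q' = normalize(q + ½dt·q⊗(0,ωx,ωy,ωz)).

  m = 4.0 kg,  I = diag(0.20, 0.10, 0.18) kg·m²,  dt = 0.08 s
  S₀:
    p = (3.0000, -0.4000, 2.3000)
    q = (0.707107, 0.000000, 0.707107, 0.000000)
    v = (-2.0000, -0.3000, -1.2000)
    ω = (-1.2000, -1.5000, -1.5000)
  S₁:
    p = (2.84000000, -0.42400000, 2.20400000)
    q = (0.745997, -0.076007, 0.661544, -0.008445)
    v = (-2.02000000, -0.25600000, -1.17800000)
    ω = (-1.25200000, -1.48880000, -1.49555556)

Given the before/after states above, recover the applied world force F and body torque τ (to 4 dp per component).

F = (-1.0000, 2.2000, 1.1000)
τ = (0.0500, 0.0500, -0.1700)

v₁ − v₀ = (-0.02000000, 0.04400000, 0.02200000)
F = m·Δv/dt = (-1.0000, 2.2000, 1.1000)
rate change Δω = (-0.05200000, 0.01120000, 0.00444444)
τ = I·(Δω/dt) + ω₀×(Iω₀) = (0.0500, 0.0500, -0.1700)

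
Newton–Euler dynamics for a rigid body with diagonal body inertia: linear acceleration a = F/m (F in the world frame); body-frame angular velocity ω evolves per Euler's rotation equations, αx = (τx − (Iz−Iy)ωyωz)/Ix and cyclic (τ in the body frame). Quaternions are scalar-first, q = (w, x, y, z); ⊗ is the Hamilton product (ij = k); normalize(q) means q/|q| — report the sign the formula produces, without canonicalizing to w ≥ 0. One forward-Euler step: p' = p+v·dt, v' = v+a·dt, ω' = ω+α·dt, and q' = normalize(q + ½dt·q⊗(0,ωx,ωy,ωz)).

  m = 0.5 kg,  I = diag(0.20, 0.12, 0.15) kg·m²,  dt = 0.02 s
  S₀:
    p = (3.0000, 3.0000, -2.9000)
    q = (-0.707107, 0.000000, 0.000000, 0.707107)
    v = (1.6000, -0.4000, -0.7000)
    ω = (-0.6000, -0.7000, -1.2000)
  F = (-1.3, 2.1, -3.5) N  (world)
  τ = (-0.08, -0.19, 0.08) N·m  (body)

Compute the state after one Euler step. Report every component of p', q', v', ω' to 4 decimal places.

p' = p + v·dt = (3.0320, 2.9920, -2.9140)
new velocity v' = (1.5480, -0.3160, -0.8400)
angular accel α = (-0.5260, -1.8833, 0.7573)
ω' = ω + α·dt = (-0.6105, -0.7377, -1.1849)
q⊗(0,ω) = (0.8485284, 0.9192391, 0.0707107, 0.8485284)
q' = normalize(q + ½dt·q⊗(0,ω)) = (-0.6985, 0.0092, 0.0007, 0.7155)

p' = (3.0320, 2.9920, -2.9140)
q' = (-0.6985, 0.0092, 0.0007, 0.7155)
v' = (1.5480, -0.3160, -0.8400)
ω' = (-0.6105, -0.7377, -1.1849)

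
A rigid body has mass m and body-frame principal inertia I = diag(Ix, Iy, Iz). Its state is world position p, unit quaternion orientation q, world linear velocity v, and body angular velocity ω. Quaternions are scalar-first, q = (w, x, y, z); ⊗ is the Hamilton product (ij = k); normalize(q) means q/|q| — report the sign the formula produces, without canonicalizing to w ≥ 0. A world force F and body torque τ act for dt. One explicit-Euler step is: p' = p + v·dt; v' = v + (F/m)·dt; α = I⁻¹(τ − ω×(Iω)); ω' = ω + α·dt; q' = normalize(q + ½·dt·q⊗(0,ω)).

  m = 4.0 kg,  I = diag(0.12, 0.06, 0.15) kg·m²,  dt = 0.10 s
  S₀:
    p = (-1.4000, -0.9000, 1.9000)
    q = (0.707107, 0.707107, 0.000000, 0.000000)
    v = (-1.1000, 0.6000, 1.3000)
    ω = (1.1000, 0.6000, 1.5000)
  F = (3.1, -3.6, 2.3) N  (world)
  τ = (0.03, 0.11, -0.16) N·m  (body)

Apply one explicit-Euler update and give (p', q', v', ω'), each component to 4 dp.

p' = (-1.5100, -0.8400, 2.0300)
q' = (0.6650, 0.7425, -0.0317, 0.0739)
v' = (-1.0225, 0.5100, 1.3575)
ω' = (1.0575, 0.8658, 1.4197)

(τ − ω×Iω)/I = (-0.4250, 2.6583, -0.8027)
ω' = ω + α·dt = (1.0575, 0.8658, 1.4197)
q⊗(0,ω) = (-0.7778177, 0.7778177, -0.6363963, 1.4849247)
q + ½dt·q⊗(0,ω), renormalized = (0.6650, 0.7425, -0.0317, 0.0739)
a = (0.7750, -0.9000, 0.5750)
p' = p + v·dt = (-1.5100, -0.8400, 2.0300)
new velocity v' = (-1.0225, 0.5100, 1.3575)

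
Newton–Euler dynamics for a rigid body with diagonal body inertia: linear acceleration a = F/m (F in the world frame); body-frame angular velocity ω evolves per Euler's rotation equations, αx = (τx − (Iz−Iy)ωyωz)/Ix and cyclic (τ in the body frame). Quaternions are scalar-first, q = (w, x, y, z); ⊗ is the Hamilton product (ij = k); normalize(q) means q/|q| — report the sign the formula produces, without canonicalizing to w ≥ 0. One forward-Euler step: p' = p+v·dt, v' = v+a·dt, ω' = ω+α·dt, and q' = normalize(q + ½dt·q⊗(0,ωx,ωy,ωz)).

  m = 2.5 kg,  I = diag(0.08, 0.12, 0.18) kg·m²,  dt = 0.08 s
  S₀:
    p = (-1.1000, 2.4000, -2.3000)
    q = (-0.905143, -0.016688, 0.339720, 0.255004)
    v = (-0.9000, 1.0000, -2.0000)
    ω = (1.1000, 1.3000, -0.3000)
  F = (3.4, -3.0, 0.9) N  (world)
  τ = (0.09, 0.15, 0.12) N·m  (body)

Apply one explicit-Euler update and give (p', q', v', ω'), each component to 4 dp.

p' = (-1.1720, 2.4800, -2.4600)
q' = (-0.9168, -0.0737, 0.3029, 0.2495)
v' = (-0.7912, 0.9040, -1.9712)
ω' = (1.2134, 1.3780, -0.2721)

ω×(Iω) gyroscopic = (-0.0234, 0.0330, 0.0572)
angular accel α = (1.4175, 0.9750, 0.3489)
ω' = ω + α·dt = (1.2134, 1.3780, -0.2721)
q⊗(0,ω) = (-0.3467780, -1.4290785, -0.9011879, -0.1238435)
q + ½dt·q⊗(0,ω), renormalized = (-0.9168, -0.0737, 0.3029, 0.2495)
linear accel F/m = (1.3600, -1.2000, 0.3600)
new position p' = (-1.1720, 2.4800, -2.4600)
v + (F/m)dt = (-0.7912, 0.9040, -1.9712)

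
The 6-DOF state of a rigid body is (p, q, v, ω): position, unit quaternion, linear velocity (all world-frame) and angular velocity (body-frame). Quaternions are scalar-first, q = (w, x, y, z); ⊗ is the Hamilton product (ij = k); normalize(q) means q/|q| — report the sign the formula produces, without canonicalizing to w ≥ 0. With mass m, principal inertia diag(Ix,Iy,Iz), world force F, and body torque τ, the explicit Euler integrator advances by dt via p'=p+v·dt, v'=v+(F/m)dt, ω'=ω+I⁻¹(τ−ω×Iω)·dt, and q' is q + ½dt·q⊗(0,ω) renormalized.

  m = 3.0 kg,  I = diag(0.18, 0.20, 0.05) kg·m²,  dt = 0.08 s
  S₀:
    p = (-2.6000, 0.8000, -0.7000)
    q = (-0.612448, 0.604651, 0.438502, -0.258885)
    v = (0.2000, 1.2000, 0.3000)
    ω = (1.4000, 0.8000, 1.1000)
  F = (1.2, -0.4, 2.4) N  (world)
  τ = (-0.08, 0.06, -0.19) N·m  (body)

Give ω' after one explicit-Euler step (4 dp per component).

α = I⁻¹(τ − ω×Iω) = (0.2889, -0.7010, -4.2480)
ω + α·dt = (1.4231, 0.7439, 0.7602)

ω' = (1.4231, 0.7439, 0.7602)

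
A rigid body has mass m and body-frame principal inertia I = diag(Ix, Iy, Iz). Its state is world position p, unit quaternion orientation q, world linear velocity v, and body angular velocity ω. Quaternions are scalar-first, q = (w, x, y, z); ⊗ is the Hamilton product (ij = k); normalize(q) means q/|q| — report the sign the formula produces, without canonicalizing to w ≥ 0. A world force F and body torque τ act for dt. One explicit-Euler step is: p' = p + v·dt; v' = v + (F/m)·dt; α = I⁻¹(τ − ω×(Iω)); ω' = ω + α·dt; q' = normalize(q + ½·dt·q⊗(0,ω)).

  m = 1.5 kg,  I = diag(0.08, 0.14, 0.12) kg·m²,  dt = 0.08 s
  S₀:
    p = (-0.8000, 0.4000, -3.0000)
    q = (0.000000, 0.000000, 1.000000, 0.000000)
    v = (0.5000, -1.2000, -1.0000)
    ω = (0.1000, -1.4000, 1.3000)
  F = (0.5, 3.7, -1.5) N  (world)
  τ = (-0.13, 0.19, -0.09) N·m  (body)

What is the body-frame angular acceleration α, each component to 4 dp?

gyro term ω×Iω = (0.0364, -0.0052, -0.0084)
α = I⁻¹(τ − ω×Iω) = (-2.0800, 1.3943, -0.6800)

α = (-2.0800, 1.3943, -0.6800)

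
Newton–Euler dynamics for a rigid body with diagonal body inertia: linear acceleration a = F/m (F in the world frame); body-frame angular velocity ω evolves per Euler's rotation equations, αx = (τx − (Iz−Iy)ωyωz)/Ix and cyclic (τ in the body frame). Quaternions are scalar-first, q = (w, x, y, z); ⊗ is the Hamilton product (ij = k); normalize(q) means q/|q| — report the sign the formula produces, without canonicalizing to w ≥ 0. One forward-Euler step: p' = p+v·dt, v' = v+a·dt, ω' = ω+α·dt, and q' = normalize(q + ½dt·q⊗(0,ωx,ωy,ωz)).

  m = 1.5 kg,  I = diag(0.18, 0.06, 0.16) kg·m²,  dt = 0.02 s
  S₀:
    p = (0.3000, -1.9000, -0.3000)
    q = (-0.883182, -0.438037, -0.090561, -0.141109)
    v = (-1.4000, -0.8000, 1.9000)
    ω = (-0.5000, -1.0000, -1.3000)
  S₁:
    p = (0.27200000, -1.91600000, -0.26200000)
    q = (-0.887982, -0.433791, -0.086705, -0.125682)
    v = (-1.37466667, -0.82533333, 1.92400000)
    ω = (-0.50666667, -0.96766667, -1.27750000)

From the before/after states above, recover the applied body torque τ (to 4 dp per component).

rate change Δω = (-0.00666667, 0.03233333, 0.02250000)
gyro term ω₀×Iω₀ = (0.1300, 0.0130, -0.0600)
applied torque τ = (0.0700, 0.1100, 0.1200)

τ = (0.0700, 0.1100, 0.1200)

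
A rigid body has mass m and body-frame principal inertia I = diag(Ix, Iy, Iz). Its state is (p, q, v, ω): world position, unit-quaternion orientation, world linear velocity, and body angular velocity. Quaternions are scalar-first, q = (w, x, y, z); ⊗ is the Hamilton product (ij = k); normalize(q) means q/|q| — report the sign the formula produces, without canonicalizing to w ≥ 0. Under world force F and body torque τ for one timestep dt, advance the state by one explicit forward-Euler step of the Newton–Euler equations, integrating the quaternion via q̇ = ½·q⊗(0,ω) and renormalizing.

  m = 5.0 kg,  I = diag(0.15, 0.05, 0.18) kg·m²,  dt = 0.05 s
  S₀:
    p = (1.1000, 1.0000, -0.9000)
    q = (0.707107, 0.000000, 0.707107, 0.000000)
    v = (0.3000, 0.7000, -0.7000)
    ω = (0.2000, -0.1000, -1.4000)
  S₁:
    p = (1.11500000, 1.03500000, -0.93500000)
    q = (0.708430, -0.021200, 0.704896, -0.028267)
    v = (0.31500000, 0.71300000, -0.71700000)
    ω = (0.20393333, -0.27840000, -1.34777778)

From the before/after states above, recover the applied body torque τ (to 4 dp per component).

τ = (0.0300, -0.1700, 0.1900)

rate change Δω = (0.00393333, -0.17840000, 0.05222222)
ω₀×(Iω₀) = (0.0182, 0.0084, 0.0020)
τ = I·(Δω/dt) + ω₀×(Iω₀) = (0.0300, -0.1700, 0.1900)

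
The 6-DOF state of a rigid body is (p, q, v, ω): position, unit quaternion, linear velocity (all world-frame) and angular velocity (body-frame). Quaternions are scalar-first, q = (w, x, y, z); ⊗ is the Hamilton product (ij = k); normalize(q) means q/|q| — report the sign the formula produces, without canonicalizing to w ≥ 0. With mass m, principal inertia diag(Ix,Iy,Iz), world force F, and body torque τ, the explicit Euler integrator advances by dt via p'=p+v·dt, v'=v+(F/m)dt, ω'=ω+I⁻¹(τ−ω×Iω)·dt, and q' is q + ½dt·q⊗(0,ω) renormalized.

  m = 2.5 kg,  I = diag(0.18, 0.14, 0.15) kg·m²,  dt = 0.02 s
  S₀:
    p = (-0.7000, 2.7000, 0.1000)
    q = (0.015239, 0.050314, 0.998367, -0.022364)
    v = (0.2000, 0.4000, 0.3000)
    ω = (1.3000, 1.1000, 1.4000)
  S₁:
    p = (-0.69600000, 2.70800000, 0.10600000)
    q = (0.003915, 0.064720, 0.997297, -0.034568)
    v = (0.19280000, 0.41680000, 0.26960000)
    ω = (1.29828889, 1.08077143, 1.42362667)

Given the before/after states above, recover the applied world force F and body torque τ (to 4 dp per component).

v₁ − v₀ = (-0.00720000, 0.01680000, -0.03040000)
applied force F = (-0.9000, 2.1000, -3.8000)
rate change Δω = (-0.00171111, -0.01922857, 0.02362667)
precession coupling = (0.0154, 0.0546, -0.0572)
applied torque τ = (0.0000, -0.0800, 0.1200)

F = (-0.9000, 2.1000, -3.8000)
τ = (0.0000, -0.0800, 0.1200)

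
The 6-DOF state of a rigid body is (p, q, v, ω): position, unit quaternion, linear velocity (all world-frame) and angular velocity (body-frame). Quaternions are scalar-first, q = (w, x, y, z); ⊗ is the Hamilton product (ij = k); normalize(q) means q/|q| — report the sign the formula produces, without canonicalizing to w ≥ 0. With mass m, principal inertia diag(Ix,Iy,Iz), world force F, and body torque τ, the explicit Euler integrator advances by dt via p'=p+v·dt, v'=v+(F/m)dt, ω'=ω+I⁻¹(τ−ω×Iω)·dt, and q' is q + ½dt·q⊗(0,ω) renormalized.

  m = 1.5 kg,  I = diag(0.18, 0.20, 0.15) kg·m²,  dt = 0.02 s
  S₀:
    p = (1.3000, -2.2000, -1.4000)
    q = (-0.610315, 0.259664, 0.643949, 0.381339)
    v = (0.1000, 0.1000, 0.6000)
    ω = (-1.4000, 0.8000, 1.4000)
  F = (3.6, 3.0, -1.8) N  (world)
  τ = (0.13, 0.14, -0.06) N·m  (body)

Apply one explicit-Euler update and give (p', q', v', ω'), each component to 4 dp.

a = (2.4000, 2.0000, -1.2000)
p' = p + v·dt = (1.3020, -2.1980, -1.3880)
v' = v + a·dt = (0.1480, 0.1400, 0.5760)
gyro term ω×Iω = (-0.0560, -0.0588, -0.0224)
angular accel α = (1.0333, 0.9940, -0.2507)
new body rate ω' = (-1.3793, 0.8199, 1.3950)
2q̇ = q⊗(0,ω) = (-0.6855042, 1.4508984, -1.3856562, 0.2548188)
q + ½dt·q⊗(0,ω), renormalized = (-0.6170, 0.2741, 0.6299, 0.3838)

p' = (1.3020, -2.1980, -1.3880)
q' = (-0.6170, 0.2741, 0.6299, 0.3838)
v' = (0.1480, 0.1400, 0.5760)
ω' = (-1.3793, 0.8199, 1.3950)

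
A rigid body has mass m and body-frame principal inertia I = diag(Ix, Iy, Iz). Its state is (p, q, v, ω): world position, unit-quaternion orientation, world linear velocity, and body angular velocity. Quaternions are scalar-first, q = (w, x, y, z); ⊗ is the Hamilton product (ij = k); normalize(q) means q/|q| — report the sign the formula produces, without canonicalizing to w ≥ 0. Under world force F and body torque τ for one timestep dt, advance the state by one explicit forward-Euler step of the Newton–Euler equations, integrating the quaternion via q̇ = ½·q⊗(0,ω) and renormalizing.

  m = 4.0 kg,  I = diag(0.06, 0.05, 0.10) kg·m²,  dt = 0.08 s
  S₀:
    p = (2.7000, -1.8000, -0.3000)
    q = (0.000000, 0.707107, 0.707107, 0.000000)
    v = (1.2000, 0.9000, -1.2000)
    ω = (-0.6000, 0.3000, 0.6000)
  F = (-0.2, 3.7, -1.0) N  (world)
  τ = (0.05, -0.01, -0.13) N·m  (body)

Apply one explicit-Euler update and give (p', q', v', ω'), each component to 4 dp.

p + v·dt = (2.7960, -1.7280, -0.3960)
new velocity v' = (1.1960, 0.9740, -1.2200)
precession coupling ω×(Iω) = (0.0090, 0.0144, 0.0018)
α = I⁻¹(τ − ω×Iω) = (0.6833, -0.4880, -1.3180)
ω + α·dt = (-0.5453, 0.2610, 0.4946)
q⊗(0,ω) = (0.2121321, 0.4242642, -0.4242642, 0.6363963)
updated quaternion q' = (0.0085, 0.7236, 0.6897, 0.0254)

p' = (2.7960, -1.7280, -0.3960)
q' = (0.0085, 0.7236, 0.6897, 0.0254)
v' = (1.1960, 0.9740, -1.2200)
ω' = (-0.5453, 0.2610, 0.4946)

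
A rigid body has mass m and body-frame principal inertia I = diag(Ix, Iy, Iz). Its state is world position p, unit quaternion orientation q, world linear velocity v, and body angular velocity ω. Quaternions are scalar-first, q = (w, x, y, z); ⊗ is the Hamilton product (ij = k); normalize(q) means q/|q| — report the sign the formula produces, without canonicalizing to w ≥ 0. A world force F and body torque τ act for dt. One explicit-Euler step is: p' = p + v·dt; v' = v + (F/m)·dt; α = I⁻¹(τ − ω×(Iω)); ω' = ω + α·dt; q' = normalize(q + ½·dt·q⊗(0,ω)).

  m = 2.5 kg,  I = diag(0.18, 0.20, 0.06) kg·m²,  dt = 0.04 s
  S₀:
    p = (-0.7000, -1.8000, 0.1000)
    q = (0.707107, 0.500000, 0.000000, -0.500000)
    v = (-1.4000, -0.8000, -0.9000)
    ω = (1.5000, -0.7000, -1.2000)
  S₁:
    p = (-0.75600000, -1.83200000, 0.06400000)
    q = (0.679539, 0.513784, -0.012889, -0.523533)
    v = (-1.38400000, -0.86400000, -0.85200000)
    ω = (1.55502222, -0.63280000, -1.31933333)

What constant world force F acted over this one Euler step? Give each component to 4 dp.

velocity change Δv = (0.01600000, -0.06400000, 0.04800000)
applied force F = (1.0000, -4.0000, 3.0000)

F = (1.0000, -4.0000, 3.0000)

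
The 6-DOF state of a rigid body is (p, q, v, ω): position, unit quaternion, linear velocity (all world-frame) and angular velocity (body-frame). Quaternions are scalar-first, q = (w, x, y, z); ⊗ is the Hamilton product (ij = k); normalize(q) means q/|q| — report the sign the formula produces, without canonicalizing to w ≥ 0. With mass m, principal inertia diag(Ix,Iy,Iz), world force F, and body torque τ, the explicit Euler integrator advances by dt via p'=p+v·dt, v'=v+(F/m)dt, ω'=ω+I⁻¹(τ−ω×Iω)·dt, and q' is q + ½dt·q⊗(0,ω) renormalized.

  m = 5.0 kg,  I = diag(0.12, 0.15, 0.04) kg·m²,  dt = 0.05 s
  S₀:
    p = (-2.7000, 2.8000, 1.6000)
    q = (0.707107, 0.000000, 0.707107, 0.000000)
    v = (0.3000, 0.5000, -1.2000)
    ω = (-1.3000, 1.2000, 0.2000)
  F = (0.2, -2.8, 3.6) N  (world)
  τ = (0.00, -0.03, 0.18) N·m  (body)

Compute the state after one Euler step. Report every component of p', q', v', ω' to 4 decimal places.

new position p' = (-2.6850, 2.8250, 1.5400)
v + (F/m)dt = (0.3020, 0.4720, -1.1640)
gyro term ω×Iω = (-0.0264, -0.0208, -0.0468)
angular accel α = (0.2200, -0.0613, 5.6700)
new body rate ω' = (-1.2890, 1.1969, 0.4835)
Hamilton product q⊗(0,ω) = (-0.8485284, -0.7778177, 0.8485284, 1.0606605)
q + ½dt·q⊗(0,ω), renormalized = (0.6852, -0.0194, 0.7276, 0.0265)

p' = (-2.6850, 2.8250, 1.5400)
q' = (0.6852, -0.0194, 0.7276, 0.0265)
v' = (0.3020, 0.4720, -1.1640)
ω' = (-1.2890, 1.1969, 0.4835)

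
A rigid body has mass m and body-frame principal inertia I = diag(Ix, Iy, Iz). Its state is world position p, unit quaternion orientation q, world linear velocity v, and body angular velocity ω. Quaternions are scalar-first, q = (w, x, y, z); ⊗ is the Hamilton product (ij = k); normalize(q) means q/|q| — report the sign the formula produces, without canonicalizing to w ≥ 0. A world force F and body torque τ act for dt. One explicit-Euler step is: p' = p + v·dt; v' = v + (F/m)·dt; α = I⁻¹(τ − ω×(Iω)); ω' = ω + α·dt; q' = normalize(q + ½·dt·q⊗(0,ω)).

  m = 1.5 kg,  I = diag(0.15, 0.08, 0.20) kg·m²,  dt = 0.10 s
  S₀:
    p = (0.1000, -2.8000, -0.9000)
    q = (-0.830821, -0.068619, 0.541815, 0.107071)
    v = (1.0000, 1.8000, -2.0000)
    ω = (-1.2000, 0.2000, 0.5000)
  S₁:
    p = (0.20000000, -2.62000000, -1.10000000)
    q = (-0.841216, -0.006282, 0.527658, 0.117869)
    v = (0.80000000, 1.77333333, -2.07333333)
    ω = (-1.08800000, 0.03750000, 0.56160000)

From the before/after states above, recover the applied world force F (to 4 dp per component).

F = (-3.0000, -0.4000, -1.1000)

Δv = v₁−v₀ = (-0.20000000, -0.02666667, -0.07333333)
F = m·Δv/dt = (-3.0000, -0.4000, -1.1000)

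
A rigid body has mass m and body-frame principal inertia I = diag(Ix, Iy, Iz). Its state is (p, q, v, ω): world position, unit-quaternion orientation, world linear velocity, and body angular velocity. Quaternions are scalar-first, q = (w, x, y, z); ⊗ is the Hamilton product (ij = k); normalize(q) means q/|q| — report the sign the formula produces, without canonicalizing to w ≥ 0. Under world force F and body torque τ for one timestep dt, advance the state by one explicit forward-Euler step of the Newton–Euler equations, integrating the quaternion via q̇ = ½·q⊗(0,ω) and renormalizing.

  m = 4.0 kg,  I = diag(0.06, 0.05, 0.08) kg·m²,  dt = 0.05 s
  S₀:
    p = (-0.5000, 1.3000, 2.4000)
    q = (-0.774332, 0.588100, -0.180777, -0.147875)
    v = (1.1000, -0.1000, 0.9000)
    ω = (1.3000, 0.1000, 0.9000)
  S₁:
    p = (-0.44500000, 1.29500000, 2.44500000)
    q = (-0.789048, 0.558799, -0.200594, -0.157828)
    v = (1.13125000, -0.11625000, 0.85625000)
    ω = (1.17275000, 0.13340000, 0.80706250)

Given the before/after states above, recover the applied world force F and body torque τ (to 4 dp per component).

ω₁ − ω₀ = (-0.12725000, 0.03340000, -0.09293750)
I·α + gyro = (-0.1500, 0.0100, -0.1500)
Δv = v₁−v₀ = (0.03125000, -0.01625000, -0.04375000)
F = m·Δv/dt = (2.5000, -1.3000, -3.5000)

F = (2.5000, -1.3000, -3.5000)
τ = (-0.1500, 0.0100, -0.1500)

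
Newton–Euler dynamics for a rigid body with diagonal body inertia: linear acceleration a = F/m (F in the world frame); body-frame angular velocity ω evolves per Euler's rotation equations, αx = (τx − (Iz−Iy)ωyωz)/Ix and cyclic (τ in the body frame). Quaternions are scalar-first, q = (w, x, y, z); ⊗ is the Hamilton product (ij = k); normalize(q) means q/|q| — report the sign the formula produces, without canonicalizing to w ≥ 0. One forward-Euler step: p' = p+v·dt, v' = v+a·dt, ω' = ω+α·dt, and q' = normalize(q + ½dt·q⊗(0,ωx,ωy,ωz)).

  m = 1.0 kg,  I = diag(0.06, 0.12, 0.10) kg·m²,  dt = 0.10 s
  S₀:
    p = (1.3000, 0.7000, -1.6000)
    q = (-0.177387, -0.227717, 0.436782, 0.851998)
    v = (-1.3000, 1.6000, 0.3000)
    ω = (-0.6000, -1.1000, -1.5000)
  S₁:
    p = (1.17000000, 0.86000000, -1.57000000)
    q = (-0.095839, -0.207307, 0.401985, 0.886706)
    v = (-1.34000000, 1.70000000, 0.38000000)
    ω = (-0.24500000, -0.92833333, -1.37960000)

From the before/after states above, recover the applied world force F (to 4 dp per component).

F = (-0.4000, 1.0000, 0.8000)

v₁ − v₀ = (-0.04000000, 0.10000000, 0.08000000)
applied force F = (-0.4000, 1.0000, 0.8000)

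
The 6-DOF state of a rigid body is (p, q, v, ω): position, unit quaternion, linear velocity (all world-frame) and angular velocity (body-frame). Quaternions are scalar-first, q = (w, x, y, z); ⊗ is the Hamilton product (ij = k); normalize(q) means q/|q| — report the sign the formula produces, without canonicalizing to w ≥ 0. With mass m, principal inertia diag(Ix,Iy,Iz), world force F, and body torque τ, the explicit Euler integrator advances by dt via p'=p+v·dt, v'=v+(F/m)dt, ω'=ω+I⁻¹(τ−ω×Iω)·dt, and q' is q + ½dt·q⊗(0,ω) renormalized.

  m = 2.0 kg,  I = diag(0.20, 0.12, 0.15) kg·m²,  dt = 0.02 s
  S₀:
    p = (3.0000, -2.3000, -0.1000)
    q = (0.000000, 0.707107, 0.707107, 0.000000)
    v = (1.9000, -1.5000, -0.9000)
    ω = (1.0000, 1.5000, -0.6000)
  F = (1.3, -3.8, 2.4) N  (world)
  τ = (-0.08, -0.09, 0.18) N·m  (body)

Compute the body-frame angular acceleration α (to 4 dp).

α = (-0.2650, -0.5000, 2.0000)

gyro term ω×Iω = (-0.0270, -0.0300, -0.1200)
(τ − ω×Iω)/I = (-0.2650, -0.5000, 2.0000)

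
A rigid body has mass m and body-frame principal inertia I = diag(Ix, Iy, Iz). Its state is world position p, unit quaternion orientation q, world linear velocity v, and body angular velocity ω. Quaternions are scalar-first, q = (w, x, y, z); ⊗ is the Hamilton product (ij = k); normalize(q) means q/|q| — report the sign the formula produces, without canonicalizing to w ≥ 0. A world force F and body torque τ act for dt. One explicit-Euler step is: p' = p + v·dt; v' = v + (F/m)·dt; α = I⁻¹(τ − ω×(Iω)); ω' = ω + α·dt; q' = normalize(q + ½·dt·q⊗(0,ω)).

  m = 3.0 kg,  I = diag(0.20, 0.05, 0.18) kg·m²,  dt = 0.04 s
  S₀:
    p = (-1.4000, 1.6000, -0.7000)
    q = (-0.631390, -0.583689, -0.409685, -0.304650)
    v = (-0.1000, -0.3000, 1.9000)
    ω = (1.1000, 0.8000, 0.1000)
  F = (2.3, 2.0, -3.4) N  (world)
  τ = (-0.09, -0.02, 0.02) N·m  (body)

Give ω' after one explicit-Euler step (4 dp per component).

gyro term ω×Iω = (0.0104, 0.0022, -0.1320)
angular accel α = (-0.5020, -0.4440, 0.8444)
ω' = ω + α·dt = (1.0799, 0.7822, 0.1338)

ω' = (1.0799, 0.7822, 0.1338)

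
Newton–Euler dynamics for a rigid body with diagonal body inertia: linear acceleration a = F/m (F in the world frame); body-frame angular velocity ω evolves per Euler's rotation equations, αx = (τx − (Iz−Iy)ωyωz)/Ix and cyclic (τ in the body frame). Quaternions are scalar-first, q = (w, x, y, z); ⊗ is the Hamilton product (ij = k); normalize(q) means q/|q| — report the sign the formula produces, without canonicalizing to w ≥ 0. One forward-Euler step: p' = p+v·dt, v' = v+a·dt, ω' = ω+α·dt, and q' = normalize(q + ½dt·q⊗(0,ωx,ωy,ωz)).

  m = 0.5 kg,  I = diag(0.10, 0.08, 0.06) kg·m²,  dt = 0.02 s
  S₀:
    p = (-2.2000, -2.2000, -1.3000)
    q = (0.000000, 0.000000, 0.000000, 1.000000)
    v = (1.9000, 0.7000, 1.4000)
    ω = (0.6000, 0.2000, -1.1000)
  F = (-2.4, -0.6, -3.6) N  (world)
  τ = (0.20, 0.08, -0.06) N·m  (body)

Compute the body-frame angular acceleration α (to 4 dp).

α = (1.9560, 1.3300, -0.9600)

precession coupling ω×(Iω) = (0.0044, -0.0264, -0.0024)
α = I⁻¹(τ − ω×Iω) = (1.9560, 1.3300, -0.9600)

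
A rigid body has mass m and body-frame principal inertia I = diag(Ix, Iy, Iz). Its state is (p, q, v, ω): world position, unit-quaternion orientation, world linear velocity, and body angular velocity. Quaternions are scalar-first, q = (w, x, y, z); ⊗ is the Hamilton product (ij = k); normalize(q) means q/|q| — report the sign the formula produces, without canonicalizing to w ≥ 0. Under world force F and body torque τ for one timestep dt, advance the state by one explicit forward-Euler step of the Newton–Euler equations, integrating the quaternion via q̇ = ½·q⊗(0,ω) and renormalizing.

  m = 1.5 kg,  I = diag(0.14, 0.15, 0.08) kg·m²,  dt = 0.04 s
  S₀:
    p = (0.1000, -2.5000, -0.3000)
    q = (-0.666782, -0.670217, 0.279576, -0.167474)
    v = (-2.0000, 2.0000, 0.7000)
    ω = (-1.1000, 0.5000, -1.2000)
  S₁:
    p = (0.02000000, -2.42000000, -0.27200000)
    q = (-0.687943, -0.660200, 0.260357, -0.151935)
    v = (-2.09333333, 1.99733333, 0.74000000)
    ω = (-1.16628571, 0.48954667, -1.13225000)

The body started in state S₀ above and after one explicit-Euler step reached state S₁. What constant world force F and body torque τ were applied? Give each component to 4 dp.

Δv = v₁−v₀ = (-0.09333333, -0.00266667, 0.04000000)
F = m·Δv/dt = (-3.5000, -0.1000, 1.5000)
rate change Δω = (-0.06628571, -0.01045333, 0.06775000)
precession coupling = (0.0420, 0.0792, -0.0055)
I·α + gyro = (-0.1900, 0.0400, 0.1300)

F = (-3.5000, -0.1000, 1.5000)
τ = (-0.1900, 0.0400, 0.1300)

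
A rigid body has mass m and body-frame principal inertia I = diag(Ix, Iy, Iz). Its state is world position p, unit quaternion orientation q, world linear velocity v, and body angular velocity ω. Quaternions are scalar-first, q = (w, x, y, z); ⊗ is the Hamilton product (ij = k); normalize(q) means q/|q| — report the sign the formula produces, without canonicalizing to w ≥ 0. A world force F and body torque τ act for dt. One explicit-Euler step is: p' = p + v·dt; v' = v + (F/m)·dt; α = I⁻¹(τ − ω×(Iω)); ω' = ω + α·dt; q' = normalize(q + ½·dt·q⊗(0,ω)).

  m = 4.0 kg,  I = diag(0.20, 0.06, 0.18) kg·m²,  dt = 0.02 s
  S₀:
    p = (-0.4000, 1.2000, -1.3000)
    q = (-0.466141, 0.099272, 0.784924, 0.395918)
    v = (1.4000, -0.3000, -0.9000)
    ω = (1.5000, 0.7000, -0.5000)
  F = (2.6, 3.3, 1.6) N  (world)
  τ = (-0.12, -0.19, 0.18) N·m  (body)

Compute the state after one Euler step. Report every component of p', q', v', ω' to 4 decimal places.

precession coupling ω×(Iω) = (-0.0420, -0.0150, -0.1470)
α = I⁻¹(τ − ω×Iω) = (-0.3900, -2.9167, 1.8167)
ω + α·dt = (1.4922, 0.6417, -0.4637)
Hamilton product q⊗(0,ω) = (-0.5003958, -1.3688161, 0.3172143, -0.8748251)
q' = normalize(q + ½dt·q⊗(0,ω)) = (-0.4711, 0.0856, 0.7880, 0.3871)
a = F/m = (0.6500, 0.8250, 0.4000)
p + v·dt = (-0.3720, 1.1940, -1.3180)
v' = v + a·dt = (1.4130, -0.2835, -0.8920)

p' = (-0.3720, 1.1940, -1.3180)
q' = (-0.4711, 0.0856, 0.7880, 0.3871)
v' = (1.4130, -0.2835, -0.8920)
ω' = (1.4922, 0.6417, -0.4637)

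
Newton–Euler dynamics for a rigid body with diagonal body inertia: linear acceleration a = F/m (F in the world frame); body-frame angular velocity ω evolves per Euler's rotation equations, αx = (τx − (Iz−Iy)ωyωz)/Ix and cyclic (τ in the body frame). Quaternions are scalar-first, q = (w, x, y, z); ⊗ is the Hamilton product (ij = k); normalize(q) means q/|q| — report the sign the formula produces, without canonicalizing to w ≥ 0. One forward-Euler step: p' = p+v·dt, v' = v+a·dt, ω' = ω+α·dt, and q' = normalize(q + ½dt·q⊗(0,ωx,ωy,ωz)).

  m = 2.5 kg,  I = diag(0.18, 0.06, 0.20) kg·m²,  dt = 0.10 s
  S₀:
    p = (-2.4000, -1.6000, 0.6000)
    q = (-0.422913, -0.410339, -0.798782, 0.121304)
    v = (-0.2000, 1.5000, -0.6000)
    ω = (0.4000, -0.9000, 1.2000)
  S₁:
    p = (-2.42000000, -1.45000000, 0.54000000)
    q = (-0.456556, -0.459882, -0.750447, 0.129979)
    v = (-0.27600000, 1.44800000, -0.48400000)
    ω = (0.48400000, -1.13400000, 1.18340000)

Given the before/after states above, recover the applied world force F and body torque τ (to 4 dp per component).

velocity change Δv = (-0.07600000, -0.05200000, 0.11600000)
applied force F = (-1.9000, -1.3000, 2.9000)
ω₁ − ω₀ = (0.08400000, -0.23400000, -0.01660000)
gyro term ω₀×Iω₀ = (-0.1512, -0.0096, 0.0432)
τ = I·(Δω/dt) + ω₀×(Iω₀) = (0.0000, -0.1500, 0.0100)

F = (-1.9000, -1.3000, 2.9000)
τ = (0.0000, -0.1500, 0.0100)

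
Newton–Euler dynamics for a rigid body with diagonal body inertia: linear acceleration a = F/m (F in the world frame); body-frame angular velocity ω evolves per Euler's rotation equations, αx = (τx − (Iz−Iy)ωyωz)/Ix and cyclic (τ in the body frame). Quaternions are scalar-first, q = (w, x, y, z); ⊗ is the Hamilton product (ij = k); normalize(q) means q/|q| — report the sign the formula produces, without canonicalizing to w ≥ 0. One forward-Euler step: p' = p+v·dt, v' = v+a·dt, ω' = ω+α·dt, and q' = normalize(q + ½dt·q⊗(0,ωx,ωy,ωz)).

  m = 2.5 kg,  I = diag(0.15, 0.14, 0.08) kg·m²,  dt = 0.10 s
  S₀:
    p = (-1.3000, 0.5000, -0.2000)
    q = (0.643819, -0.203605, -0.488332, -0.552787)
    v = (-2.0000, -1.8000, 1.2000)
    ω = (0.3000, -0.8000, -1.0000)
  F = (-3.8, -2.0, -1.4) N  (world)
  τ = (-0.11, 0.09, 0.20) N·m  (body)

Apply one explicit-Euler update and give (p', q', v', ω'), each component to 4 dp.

ω×(Iω) gyroscopic = (-0.0480, -0.0210, 0.0024)
α = I⁻¹(τ − ω×Iω) = (-0.4133, 0.7929, 2.4700)
ω' = ω + α·dt = (0.2587, -0.7207, -0.7530)
Hamilton product q⊗(0,ω) = (-0.8823711, 0.2392481, -0.8844963, -0.3344354)
q' = normalize(q + ½dt·q⊗(0,ω)) = (0.5984, -0.1912, -0.5314, -0.5683)
linear accel F/m = (-1.5200, -0.8000, -0.5600)
p' = p + v·dt = (-1.5000, 0.3200, -0.0800)
new velocity v' = (-2.1520, -1.8800, 1.1440)

p' = (-1.5000, 0.3200, -0.0800)
q' = (0.5984, -0.1912, -0.5314, -0.5683)
v' = (-2.1520, -1.8800, 1.1440)
ω' = (0.2587, -0.7207, -0.7530)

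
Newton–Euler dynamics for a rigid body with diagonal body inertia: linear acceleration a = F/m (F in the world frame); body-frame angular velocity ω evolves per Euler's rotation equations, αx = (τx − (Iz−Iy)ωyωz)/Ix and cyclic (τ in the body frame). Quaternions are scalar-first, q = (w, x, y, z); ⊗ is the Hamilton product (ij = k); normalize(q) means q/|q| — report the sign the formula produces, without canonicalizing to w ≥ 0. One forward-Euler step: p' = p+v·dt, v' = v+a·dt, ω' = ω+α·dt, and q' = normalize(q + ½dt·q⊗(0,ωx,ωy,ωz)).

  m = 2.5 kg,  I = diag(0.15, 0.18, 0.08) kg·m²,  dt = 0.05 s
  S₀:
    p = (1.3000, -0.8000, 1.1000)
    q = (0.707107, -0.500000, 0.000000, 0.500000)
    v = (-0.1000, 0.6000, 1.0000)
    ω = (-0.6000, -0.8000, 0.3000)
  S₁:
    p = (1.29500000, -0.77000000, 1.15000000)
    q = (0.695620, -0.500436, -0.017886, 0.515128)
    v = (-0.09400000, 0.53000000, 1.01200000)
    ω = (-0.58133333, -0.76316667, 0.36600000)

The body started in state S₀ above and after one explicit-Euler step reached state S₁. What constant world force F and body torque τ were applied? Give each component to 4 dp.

Δv = v₁−v₀ = (0.00600000, -0.07000000, 0.01200000)
m·(v₁−v₀)/dt = (0.3000, -3.5000, 0.6000)
Δω = ω₁−ω₀ = (0.01866667, 0.03683333, 0.06600000)
precession coupling = (0.0240, -0.0126, 0.0144)
τ = I·(Δω/dt) + ω₀×(Iω₀) = (0.0800, 0.1200, 0.1200)

F = (0.3000, -3.5000, 0.6000)
τ = (0.0800, 0.1200, 0.1200)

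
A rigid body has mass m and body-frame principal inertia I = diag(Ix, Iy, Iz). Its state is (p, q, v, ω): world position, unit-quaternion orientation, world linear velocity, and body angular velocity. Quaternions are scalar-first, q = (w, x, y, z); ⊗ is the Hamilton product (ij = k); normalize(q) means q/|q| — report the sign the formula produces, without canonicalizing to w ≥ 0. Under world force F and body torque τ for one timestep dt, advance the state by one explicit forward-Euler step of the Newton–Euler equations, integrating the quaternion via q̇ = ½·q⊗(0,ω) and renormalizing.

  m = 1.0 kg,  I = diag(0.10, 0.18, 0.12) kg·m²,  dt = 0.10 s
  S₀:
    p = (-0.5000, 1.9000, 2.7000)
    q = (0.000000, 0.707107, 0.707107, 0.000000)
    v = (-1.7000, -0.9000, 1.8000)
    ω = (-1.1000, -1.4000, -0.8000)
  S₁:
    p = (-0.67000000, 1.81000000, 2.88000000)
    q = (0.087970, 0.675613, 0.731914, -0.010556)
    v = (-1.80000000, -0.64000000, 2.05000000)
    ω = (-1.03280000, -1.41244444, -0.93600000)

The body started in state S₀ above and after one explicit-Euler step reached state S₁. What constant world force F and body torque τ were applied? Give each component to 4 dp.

ω₁ − ω₀ = (0.06720000, -0.01244444, -0.13600000)
I·α + gyro = (0.0000, -0.0400, -0.0400)
v₁ − v₀ = (-0.10000000, 0.26000000, 0.25000000)
m·(v₁−v₀)/dt = (-1.0000, 2.6000, 2.5000)

F = (-1.0000, 2.6000, 2.5000)
τ = (0.0000, -0.0400, -0.0400)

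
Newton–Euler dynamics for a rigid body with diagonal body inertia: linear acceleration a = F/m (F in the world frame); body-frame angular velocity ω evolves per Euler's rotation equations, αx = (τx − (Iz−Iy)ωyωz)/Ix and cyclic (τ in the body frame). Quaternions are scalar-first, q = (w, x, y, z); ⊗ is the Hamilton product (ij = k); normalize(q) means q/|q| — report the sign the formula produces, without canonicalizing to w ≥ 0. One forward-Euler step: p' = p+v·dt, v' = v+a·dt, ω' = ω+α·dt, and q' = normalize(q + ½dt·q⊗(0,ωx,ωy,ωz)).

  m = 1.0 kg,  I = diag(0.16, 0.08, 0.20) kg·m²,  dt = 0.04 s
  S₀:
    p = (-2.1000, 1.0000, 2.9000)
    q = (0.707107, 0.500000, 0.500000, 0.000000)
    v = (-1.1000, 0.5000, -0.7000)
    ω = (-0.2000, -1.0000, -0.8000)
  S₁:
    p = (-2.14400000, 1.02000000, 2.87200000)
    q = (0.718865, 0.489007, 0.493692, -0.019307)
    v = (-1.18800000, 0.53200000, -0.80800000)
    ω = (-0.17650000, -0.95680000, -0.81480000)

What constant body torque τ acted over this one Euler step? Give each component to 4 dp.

Δω = ω₁−ω₀ = (0.02350000, 0.04320000, -0.01480000)
gyro term ω₀×Iω₀ = (0.0960, -0.0064, -0.0160)
applied torque τ = (0.1900, 0.0800, -0.0900)

τ = (0.1900, 0.0800, -0.0900)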